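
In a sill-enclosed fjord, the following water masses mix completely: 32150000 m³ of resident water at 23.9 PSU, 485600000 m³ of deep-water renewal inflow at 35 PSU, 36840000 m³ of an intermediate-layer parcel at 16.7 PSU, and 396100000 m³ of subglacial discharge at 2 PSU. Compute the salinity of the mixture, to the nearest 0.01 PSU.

20.17 PSU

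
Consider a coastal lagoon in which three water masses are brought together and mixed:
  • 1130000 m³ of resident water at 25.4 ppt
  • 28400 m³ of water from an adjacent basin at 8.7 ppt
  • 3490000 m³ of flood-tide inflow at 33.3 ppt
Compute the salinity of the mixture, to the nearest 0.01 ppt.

31.23 ppt

Total salt / total volume:
salt = 1,130,000×25.4 + 28,400×8.7 + 3,490,000×33.3 = 28,702,000 + 247,080 + 116,217,000 = 145,166,080
volume = 1,130,000 + 28,400 + 3,490,000 = 4,648,400 m³
S = 145,166,080 / 4,648,400 = 31.2293 ppt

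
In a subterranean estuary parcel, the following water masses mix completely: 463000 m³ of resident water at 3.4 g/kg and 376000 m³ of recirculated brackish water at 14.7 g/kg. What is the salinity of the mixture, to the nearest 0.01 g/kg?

8.46 g/kg

Total salt / total volume:
salt = 463,000×3.4 + 376,000×14.7 = 1,574,200 + 5,527,200 = 7,101,400
volume = 463,000 + 376,000 = 839,000 m³
S = 7,101,400 / 839,000 = 8.4641 g/kg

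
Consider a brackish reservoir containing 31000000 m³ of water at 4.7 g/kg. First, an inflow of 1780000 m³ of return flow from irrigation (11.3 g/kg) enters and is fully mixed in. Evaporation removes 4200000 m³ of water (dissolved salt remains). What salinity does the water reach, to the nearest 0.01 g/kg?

After mixing: salt = 31,000,000×4.7 + 1,780,000×11.3 = 165,814,000; volume = 32,780,000 m³
After evaporation: salt unchanged = 165,814,000; volume = 32,780,000 − 4,200,000 = 28,580,000 m³
S = 165,814,000 / 28,580,000 = 5.8017 g/kg

5.80 g/kg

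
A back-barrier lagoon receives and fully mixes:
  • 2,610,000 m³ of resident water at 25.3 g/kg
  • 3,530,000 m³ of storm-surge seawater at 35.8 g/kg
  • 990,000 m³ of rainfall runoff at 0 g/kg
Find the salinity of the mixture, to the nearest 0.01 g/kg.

Weighted by volume,
salt = 2,610,000×25.3 + 3,530,000×35.8 + 990,000×0 = 66,033,000 + 126,374,000 + 0 = 192,407,000
volume = 2,610,000 + 3,530,000 + 990,000 = 7,130,000 m³
S = 192,407,000 / 7,130,000 = 26.9856 g/kg

26.99 g/kg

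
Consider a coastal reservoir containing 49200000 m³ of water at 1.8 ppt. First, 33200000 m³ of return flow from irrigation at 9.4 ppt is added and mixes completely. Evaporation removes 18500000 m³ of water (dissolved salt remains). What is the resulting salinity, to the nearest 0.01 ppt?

After mixing: salt = 49,200,000×1.8 + 33,200,000×9.4 = 400,640,000; volume = 82,400,000 m³
After evaporation: salt unchanged = 400,640,000; volume = 82,400,000 − 18,500,000 = 63,900,000 m³
S = 400,640,000 / 63,900,000 = 6.2698 ppt

6.27 ppt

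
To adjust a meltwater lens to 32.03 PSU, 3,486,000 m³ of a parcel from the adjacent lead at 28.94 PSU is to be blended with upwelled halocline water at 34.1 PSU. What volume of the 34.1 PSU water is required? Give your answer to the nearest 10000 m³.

5200000 m³

Salt balance: 3,486,000×28.94 + V×34.1 = (3,486,000+V)×32.03
100,884,840 + 34.1V = 111,656,580 + 32.03V
10,771,740 = 2.07V
V = 5,203,739.13 m³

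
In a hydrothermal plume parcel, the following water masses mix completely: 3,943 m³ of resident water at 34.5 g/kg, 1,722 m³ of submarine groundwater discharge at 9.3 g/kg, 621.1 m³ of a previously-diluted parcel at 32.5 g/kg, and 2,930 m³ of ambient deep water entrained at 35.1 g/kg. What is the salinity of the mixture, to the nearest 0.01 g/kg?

29.85 g/kg

Salt balance:
salt = 3,943×34.5 + 1,722×9.3 + 621.1×32.5 + 2,930×35.1 = 136,033.5 + 16,014.6 + 20,185.75 + 102,843 = 275,076.85
volume = 3,943 + 1,722 + 621.1 + 2,930 = 9,216.1 m³
S = 275,076.85 / 9,216.1 = 29.8474 g/kg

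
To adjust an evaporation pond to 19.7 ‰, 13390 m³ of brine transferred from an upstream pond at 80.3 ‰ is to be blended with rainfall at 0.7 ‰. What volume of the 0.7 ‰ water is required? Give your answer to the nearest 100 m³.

42700 m³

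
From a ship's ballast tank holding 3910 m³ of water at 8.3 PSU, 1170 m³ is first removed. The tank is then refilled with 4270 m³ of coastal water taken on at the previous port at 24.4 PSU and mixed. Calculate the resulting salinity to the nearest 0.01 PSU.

18.11 PSU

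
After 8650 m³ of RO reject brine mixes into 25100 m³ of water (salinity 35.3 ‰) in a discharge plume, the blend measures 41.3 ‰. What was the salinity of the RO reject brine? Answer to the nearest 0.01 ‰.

Salt balance: 25,100×35.3 + 8,650×S = 33,750×41.3
886,030 + 8,650·S = 1,393,875
S = (1,393,875 − 886,030) / 8,650 = 58.7104 ‰

58.71 ‰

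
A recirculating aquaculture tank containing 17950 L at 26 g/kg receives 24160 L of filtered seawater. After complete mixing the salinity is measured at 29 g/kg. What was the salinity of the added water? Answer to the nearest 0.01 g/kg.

31.23 g/kg

Salt balance: 17,950×26 + 24,160×S = 42,110×29
466,700 + 24,160·S = 1,221,190
S = (1,221,190 − 466,700) / 24,160 = 31.2289 g/kg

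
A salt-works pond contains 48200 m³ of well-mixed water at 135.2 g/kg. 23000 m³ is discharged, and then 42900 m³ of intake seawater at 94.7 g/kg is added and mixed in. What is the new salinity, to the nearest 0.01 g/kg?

Remaining after removal: 25,200 m³ at 135.2 g/kg (salt = 3,407,040)
After addition: salt = 3,407,040 + 42,900×94.7 = 7,469,670; volume = 68,100 m³
S = 7,469,670 / 68,100 = 109.6868 g/kg

109.69 g/kg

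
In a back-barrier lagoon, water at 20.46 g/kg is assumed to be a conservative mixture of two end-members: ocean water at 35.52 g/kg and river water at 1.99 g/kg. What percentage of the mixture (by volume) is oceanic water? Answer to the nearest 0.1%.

55.1%

Let g be the oceanic fraction. Salt balance per unit volume:
g×35.52 + (1−g)×1.99 = 20.46
g = (20.46 − 1.99) / (35.52 − 1.99) = 18.47/33.53 = 0.5508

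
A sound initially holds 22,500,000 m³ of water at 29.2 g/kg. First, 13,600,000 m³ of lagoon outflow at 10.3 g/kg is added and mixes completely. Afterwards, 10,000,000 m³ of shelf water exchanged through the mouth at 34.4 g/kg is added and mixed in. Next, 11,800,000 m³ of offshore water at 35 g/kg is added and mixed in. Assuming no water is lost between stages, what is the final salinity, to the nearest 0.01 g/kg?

Weighted by volume,
Initial salt = 22,500,000×29.2 = 657,000,000
After stage 1: salt = 657,000,000 + 13,600,000×10.3 = 797,080,000; volume = 36,100,000 m³; S = 22.08 g/kg
After stage 2: salt = 797,080,000 + 10,000,000×34.4 = 1,141,080,000; volume = 46,100,000 m³; S = 24.752 g/kg
After stage 3: salt = 1,141,080,000 + 11,800,000×35 = 1,554,080,000; volume = 57,900,000 m³
S = 1,554,080,000 / 57,900,000 = 26.8408 g/kg

26.84 g/kg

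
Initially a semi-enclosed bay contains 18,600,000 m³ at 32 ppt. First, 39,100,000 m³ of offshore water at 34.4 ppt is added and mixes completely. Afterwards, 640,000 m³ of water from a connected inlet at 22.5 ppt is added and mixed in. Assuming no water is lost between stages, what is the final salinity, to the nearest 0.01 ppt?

33.50 ppt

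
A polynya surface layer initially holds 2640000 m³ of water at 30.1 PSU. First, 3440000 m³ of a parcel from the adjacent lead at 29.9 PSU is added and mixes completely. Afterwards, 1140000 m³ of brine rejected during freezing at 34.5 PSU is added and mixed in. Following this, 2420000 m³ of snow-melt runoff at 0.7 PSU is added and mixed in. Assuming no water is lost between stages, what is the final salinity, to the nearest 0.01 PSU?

By conservation of dissolved salt,
Initial salt = 2,640,000×30.1 = 79,464,000
After stage 1: salt = 79,464,000 + 3,440,000×29.9 = 182,320,000; volume = 6,080,000 m³; S = 29.987 PSU
After stage 2: salt = 182,320,000 + 1,140,000×34.5 = 221,650,000; volume = 7,220,000 m³; S = 30.699 PSU
After stage 3: salt = 221,650,000 + 2,420,000×0.7 = 223,344,000; volume = 9,640,000 m³
S = 223,344,000 / 9,640,000 = 23.1685 PSU

23.17 PSU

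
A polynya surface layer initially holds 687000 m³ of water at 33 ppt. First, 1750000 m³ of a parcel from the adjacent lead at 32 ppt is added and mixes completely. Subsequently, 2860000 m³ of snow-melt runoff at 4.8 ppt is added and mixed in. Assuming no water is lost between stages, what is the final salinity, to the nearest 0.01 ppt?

17.44 ppt

Total salt / total volume:
Initial salt = 687,000×33 = 22,671,000
After stage 1: salt = 22,671,000 + 1,750,000×32 = 78,671,000; volume = 2,437,000 m³; S = 32.282 ppt
After stage 2: salt = 78,671,000 + 2,860,000×4.8 = 92,399,000; volume = 5,297,000 m³
S = 92,399,000 / 5,297,000 = 17.4436 ppt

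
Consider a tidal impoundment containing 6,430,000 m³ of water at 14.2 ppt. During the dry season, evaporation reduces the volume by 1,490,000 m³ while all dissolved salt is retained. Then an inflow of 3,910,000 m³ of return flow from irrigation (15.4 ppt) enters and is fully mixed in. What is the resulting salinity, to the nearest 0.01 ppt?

After evaporation: salt = 6,430,000×14.2 = 91,306,000; volume = 6,430,000 − 1,490,000 = 4,940,000 m³
After mixing: salt = 91,306,000 + 3,910,000×15.4 = 151,520,000; volume = 4,940,000 + 3,910,000 = 8,850,000 m³
S = 151,520,000 / 8,850,000 = 17.1209 ppt

17.12 ppt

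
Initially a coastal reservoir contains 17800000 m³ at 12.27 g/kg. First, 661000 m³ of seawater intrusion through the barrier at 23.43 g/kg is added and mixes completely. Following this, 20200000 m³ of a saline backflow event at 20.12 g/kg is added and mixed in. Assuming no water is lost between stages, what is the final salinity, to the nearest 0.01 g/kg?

16.56 g/kg

Weighted by volume,
Initial salt = 17,800,000×12.27 = 218,406,000
After stage 1: salt = 218,406,000 + 661,000×23.43 = 233,893,230; volume = 18,461,000 m³; S = 12.67 g/kg
After stage 2: salt = 233,893,230 + 20,200,000×20.12 = 640,317,230; volume = 38,661,000 m³
S = 640,317,230 / 38,661,000 = 16.5624 g/kg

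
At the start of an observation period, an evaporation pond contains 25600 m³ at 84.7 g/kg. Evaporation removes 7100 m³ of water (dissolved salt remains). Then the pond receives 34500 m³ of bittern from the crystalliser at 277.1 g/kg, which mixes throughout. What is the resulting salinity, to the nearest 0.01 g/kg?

221.29 g/kg

After evaporation: salt = 25,600×84.7 = 2,168,320; volume = 25,600 − 7,100 = 18,500 m³
After mixing: salt = 2,168,320 + 34,500×277.1 = 11,728,270; volume = 18,500 + 34,500 = 53,000 m³
S = 11,728,270 / 53,000 = 221.2881 g/kg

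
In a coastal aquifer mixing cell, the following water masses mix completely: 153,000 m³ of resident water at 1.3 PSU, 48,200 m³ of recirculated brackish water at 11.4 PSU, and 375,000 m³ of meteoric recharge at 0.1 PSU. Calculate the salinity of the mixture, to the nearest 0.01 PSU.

By conservation of dissolved salt,
salt = 153,000×1.3 + 48,200×11.4 + 375,000×0.1 = 198,900 + 549,480 + 37,500 = 785,880
volume = 153,000 + 48,200 + 375,000 = 576,200 m³
S = 785,880 / 576,200 = 1.3639 PSU

1.36 PSU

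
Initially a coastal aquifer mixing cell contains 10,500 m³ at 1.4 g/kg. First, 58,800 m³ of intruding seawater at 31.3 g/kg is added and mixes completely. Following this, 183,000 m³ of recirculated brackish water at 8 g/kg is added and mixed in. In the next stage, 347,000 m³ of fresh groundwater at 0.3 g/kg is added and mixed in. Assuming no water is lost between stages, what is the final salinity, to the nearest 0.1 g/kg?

Weighted by volume,
Initial salt = 10,500×1.4 = 14,700
After stage 1: salt = 14,700 + 58,800×31.3 = 1,855,140; volume = 69,300 m³; S = 26.77 g/kg
After stage 2: salt = 1,855,140 + 183,000×8 = 3,319,140; volume = 252,300 m³; S = 13.156 g/kg
After stage 3: salt = 3,319,140 + 347,000×0.3 = 3,423,240; volume = 599,300 m³
S = 3,423,240 / 599,300 = 5.7121 g/kg

5.7 g/kg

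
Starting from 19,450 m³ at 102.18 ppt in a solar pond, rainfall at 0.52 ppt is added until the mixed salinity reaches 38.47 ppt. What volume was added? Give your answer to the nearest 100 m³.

32700 m³

Salt balance: 19,450×102.18 + V×0.52 = (19,450+V)×38.47
1,987,401 + 0.52V = 748,241.5 + 38.47V
1,239,159.5 = 37.95V
V = 32,652.42 m³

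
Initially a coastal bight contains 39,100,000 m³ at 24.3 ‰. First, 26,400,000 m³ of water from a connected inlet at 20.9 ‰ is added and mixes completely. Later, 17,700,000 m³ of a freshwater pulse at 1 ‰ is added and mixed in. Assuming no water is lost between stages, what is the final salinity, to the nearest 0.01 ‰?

18.26 ‰

Mass of salt is conserved:
Initial salt = 39,100,000×24.3 = 950,130,000
After stage 1: salt = 950,130,000 + 26,400,000×20.9 = 1,501,890,000; volume = 65,500,000 m³; S = 22.93 ‰
After stage 2: salt = 1,501,890,000 + 17,700,000×1 = 1,519,590,000; volume = 83,200,000 m³
S = 1,519,590,000 / 83,200,000 = 18.2643 ‰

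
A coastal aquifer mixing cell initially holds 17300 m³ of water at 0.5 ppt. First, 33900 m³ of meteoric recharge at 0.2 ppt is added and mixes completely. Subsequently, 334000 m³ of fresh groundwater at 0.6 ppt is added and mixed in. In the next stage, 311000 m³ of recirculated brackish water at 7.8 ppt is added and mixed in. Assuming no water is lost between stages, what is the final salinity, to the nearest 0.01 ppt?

Conserving salt mass:
Initial salt = 17,300×0.5 = 8,650
After stage 1: salt = 8,650 + 33,900×0.2 = 15,430; volume = 51,200 m³; S = 0.301 ppt
After stage 2: salt = 15,430 + 334,000×0.6 = 215,830; volume = 385,200 m³; S = 0.56 ppt
After stage 3: salt = 215,830 + 311,000×7.8 = 2,641,630; volume = 696,200 m³
S = 2,641,630 / 696,200 = 3.7944 ppt

3.79 ppt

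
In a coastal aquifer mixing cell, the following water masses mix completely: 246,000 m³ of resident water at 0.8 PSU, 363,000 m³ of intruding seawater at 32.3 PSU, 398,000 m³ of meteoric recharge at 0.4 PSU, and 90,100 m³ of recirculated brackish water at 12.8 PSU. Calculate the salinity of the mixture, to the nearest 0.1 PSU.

By conservation of dissolved salt,
salt = 246,000×0.8 + 363,000×32.3 + 398,000×0.4 + 90,100×12.8 = 196,800 + 11,724,900 + 159,200 + 1,153,280 = 13,234,180
volume = 246,000 + 363,000 + 398,000 + 90,100 = 1,097,100 m³
S = 13,234,180 / 1,097,100 = 12.063 PSU

12.1 PSU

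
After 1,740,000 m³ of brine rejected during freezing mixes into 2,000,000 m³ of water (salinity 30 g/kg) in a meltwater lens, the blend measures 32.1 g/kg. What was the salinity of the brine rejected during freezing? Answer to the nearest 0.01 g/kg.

34.51 g/kg

Salt balance: 2,000,000×30 + 1,740,000×S = 3,740,000×32.1
60,000,000 + 1,740,000·S = 120,054,000
S = (120,054,000 − 60,000,000) / 1,740,000 = 34.5138 g/kg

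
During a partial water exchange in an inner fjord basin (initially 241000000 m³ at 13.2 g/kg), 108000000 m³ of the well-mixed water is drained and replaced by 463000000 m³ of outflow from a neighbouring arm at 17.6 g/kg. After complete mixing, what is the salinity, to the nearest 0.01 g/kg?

16.62 g/kg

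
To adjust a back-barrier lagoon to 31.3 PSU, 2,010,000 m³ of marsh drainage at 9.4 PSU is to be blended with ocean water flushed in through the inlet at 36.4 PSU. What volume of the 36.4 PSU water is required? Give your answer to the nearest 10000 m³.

8630000 m³

Salt balance: 2,010,000×9.4 + V×36.4 = (2,010,000+V)×31.3
18,894,000 + 36.4V = 62,913,000 + 31.3V
44,019,000 = 5.1V
V = 8,631,176.47 m³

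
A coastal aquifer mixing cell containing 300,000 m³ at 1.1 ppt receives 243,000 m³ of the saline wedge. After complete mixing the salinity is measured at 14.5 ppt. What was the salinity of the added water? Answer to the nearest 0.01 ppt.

Salt balance: 300,000×1.1 + 243,000×S = 543,000×14.5
330,000 + 243,000·S = 7,873,500
S = (7,873,500 − 330,000) / 243,000 = 31.0432 ppt

31.04 ppt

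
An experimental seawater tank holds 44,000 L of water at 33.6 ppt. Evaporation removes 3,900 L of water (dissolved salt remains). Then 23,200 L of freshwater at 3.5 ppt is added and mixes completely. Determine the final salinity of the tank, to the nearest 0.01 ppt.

24.64 ppt

After evaporation: salt = 44,000×33.6 = 1,478,400; volume = 44,000 − 3,900 = 40,100 L
After mixing: salt = 1,478,400 + 23,200×3.5 = 1,559,600; volume = 40,100 + 23,200 = 63,300 L
S = 1,559,600 / 63,300 = 24.6382 ppt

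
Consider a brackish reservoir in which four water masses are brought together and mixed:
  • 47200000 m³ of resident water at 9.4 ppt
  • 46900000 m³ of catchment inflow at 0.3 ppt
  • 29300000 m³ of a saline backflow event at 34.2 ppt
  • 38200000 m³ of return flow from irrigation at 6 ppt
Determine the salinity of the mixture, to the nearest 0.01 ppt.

10.45 ppt

Conserving salt mass:
salt = 47,200,000×9.4 + 46,900,000×0.3 + 29,300,000×34.2 + 38,200,000×6 = 443,680,000 + 14,070,000 + 1,002,060,000 + 229,200,000 = 1,689,010,000
volume = 47,200,000 + 46,900,000 + 29,300,000 + 38,200,000 = 161,600,000 m³
S = 1,689,010,000 / 161,600,000 = 10.4518 ppt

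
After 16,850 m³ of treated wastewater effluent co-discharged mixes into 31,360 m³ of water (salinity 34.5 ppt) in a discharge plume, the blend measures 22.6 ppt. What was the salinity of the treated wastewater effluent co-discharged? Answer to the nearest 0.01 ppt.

Salt balance: 31,360×34.5 + 16,850×S = 48,210×22.6
1,081,920 + 16,850·S = 1,089,546
S = (1,089,546 − 1,081,920) / 16,850 = 0.4526 ppt

0.45 ppt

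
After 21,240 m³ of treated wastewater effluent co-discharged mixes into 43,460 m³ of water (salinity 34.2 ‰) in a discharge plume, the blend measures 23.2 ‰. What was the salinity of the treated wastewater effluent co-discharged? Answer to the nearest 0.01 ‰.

0.69 ‰

Salt balance: 43,460×34.2 + 21,240×S = 64,700×23.2
1,486,332 + 21,240·S = 1,501,040
S = (1,501,040 − 1,486,332) / 21,240 = 0.6925 ‰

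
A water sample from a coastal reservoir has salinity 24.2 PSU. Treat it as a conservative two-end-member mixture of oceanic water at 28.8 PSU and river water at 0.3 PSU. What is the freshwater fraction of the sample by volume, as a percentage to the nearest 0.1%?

Let f be the freshwater fraction. Salt balance per unit volume:
f×0.3 + (1−f)×28.8 = 24.2
f = (28.8 − 24.2) / (28.8 − 0.3) = 4.6/28.5 = 0.1614

16.1%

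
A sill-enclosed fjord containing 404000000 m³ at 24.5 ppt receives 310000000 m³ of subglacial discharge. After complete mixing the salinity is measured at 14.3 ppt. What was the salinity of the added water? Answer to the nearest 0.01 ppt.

Salt balance: 404,000,000×24.5 + 310,000,000×S = 714,000,000×14.3
9,898,000,000 + 310,000,000·S = 10,210,200,000
S = (10,210,200,000 − 9,898,000,000) / 310,000,000 = 1.0071 ppt

1.01 ppt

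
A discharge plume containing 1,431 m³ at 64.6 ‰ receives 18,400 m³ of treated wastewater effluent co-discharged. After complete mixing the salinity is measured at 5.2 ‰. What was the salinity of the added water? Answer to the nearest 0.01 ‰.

Salt balance: 1,431×64.6 + 18,400×S = 19,831×5.2
92,442.6 + 18,400·S = 103,121.2
S = (103,121.2 − 92,442.6) / 18,400 = 0.5804 ‰

0.58 ‰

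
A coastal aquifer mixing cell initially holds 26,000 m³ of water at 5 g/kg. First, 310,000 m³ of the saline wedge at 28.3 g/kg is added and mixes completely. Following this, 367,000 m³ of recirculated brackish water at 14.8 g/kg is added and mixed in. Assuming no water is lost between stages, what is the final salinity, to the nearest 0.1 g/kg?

20.4 g/kg

Mass of salt is conserved:
Initial salt = 26,000×5 = 130,000
After stage 1: salt = 130,000 + 310,000×28.3 = 8,903,000; volume = 336,000 m³; S = 26.497 g/kg
After stage 2: salt = 8,903,000 + 367,000×14.8 = 14,334,600; volume = 703,000 m³
S = 14,334,600 / 703,000 = 20.3906 g/kg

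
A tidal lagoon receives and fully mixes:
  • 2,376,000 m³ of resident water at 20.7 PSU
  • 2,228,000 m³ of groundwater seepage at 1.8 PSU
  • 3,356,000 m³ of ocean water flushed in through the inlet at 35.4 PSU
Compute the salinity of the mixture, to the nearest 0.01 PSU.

21.61 PSU

Salt balance:
salt = 2,376,000×20.7 + 2,228,000×1.8 + 3,356,000×35.4 = 49,183,200 + 4,010,400 + 118,802,400 = 171,996,000
volume = 2,376,000 + 2,228,000 + 3,356,000 = 7,960,000 m³
S = 171,996,000 / 7,960,000 = 21.6075 PSU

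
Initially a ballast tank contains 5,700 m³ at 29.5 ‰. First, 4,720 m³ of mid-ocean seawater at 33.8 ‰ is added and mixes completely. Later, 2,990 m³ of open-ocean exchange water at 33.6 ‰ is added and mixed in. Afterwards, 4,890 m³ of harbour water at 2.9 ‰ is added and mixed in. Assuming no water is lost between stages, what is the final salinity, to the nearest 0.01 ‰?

24.17 ‰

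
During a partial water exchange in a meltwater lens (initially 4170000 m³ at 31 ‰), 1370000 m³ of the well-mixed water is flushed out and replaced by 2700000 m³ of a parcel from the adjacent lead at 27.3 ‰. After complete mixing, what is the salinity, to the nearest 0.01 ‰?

Remaining after removal: 2,800,000 m³ at 31 ‰ (salt = 86,800,000)
After addition: salt = 86,800,000 + 2,700,000×27.3 = 160,510,000; volume = 5,500,000 m³
S = 160,510,000 / 5,500,000 = 29.1836 ‰

29.18 ‰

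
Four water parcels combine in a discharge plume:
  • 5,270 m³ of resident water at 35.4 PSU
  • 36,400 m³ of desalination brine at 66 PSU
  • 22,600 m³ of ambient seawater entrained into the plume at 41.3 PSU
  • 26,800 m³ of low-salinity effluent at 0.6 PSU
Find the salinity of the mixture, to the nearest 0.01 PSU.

38.85 PSU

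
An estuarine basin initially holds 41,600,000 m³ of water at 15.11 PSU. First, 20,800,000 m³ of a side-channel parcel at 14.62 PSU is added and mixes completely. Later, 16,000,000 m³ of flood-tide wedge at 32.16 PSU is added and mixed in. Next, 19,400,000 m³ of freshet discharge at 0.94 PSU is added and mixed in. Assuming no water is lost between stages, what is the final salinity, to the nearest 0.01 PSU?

14.98 PSU

Salt balance:
Initial salt = 41,600,000×15.11 = 628,576,000
After stage 1: salt = 628,576,000 + 20,800,000×14.62 = 932,672,000; volume = 62,400,000 m³; S = 14.947 PSU
After stage 2: salt = 932,672,000 + 16,000,000×32.16 = 1,447,232,000; volume = 78,400,000 m³; S = 18.46 PSU
After stage 3: salt = 1,447,232,000 + 19,400,000×0.94 = 1,465,468,000; volume = 97,800,000 m³
S = 1,465,468,000 / 97,800,000 = 14.9843 PSU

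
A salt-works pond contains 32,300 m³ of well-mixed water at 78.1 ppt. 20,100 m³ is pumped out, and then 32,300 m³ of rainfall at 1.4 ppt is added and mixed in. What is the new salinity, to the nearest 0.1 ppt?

Remaining after removal: 12,200 m³ at 78.1 ppt (salt = 952,820)
After addition: salt = 952,820 + 32,300×1.4 = 998,040; volume = 44,500 m³
S = 998,040 / 44,500 = 22.4279 ppt

22.4 ppt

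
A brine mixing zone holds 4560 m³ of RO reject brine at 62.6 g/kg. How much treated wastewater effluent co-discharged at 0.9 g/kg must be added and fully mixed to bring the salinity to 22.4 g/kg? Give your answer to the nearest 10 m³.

Salt balance: 4,560×62.6 + V×0.9 = (4,560+V)×22.4
285,456 + 0.9V = 102,144 + 22.4V
183,312 = 21.5V
V = 8,526.14 m³

8530 m³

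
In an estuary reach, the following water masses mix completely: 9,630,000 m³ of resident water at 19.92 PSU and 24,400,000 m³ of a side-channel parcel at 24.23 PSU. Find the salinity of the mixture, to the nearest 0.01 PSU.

23.01 PSU

Conserving salt mass:
salt = 9,630,000×19.92 + 24,400,000×24.23 = 191,829,600 + 591,212,000 = 783,041,600
volume = 9,630,000 + 24,400,000 = 34,030,000 m³
S = 783,041,600 / 34,030,000 = 23.0103 PSU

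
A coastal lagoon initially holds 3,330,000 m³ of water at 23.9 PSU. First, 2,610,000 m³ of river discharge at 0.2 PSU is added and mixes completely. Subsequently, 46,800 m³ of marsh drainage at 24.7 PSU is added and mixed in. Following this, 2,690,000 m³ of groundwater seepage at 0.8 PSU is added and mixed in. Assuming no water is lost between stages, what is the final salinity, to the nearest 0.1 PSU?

9.6 PSU

Weighted by volume,
Initial salt = 3,330,000×23.9 = 79,587,000
After stage 1: salt = 79,587,000 + 2,610,000×0.2 = 80,109,000; volume = 5,940,000 m³; S = 13.486 PSU
After stage 2: salt = 80,109,000 + 46,800×24.7 = 81,264,960; volume = 5,986,800 m³; S = 13.574 PSU
After stage 3: salt = 81,264,960 + 2,690,000×0.8 = 83,416,960; volume = 8,676,800 m³
S = 83,416,960 / 8,676,800 = 9.6138 PSU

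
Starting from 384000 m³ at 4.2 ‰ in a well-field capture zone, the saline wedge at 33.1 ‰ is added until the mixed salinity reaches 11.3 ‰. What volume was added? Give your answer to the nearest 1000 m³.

Salt balance: 384,000×4.2 + V×33.1 = (384,000+V)×11.3
1,612,800 + 33.1V = 4,339,200 + 11.3V
2,726,400 = 21.8V
V = 125,064.22 m³

125000 m³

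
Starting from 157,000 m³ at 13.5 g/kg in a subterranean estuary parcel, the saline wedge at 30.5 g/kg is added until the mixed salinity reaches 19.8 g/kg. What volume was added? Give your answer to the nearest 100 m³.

Salt balance: 157,000×13.5 + V×30.5 = (157,000+V)×19.8
2,119,500 + 30.5V = 3,108,600 + 19.8V
989,100 = 10.7V
V = 92,439.25 m³

92400 m³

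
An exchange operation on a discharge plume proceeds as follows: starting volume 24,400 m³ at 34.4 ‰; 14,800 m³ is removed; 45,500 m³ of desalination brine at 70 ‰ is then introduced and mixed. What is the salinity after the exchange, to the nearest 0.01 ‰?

63.80 ‰

Remaining after removal: 9,600 m³ at 34.4 ‰ (salt = 330,240)
After addition: salt = 330,240 + 45,500×70 = 3,515,240; volume = 55,100 m³
S = 3,515,240 / 55,100 = 63.7975 ‰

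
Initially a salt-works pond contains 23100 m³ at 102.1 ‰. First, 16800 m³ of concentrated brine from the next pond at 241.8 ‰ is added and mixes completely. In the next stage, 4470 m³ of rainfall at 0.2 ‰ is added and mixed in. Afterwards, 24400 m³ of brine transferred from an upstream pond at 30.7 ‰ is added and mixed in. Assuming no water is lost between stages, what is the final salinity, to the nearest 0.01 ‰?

Total salt / total volume:
Initial salt = 23,100×102.1 = 2,358,510
After stage 1: salt = 2,358,510 + 16,800×241.8 = 6,420,750; volume = 39,900 m³; S = 160.921 ‰
After stage 2: salt = 6,420,750 + 4,470×0.2 = 6,421,644; volume = 44,370 m³; S = 144.729 ‰
After stage 3: salt = 6,421,644 + 24,400×30.7 = 7,170,724; volume = 68,770 m³
S = 7,170,724 / 68,770 = 104.2711 ‰

104.27 ‰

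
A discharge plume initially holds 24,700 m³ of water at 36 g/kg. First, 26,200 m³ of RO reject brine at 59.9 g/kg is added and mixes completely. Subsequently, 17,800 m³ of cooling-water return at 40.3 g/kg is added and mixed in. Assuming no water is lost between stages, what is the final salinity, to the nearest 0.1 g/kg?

46.2 g/kg

By conservation of dissolved salt,
Initial salt = 24,700×36 = 889,200
After stage 1: salt = 889,200 + 26,200×59.9 = 2,458,580; volume = 50,900 m³; S = 48.302 g/kg
After stage 2: salt = 2,458,580 + 17,800×40.3 = 3,175,920; volume = 68,700 m³
S = 3,175,920 / 68,700 = 46.2288 g/kg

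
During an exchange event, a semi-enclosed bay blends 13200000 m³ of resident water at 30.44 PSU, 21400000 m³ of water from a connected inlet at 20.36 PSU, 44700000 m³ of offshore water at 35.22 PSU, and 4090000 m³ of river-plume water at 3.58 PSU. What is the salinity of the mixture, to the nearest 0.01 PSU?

Total salt / total volume:
salt = 13,200,000×30.44 + 21,400,000×20.36 + 44,700,000×35.22 + 4,090,000×3.58 = 401,808,000 + 435,704,000 + 1,574,334,000 + 14,642,200 = 2,426,488,200
volume = 13,200,000 + 21,400,000 + 44,700,000 + 4,090,000 = 83,390,000 m³
S = 2,426,488,200 / 83,390,000 = 29.0981 PSU

29.10 PSU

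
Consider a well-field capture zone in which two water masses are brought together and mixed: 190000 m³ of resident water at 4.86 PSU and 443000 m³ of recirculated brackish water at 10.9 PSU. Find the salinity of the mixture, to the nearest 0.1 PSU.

Total salt / total volume:
salt = 190,000×4.86 + 443,000×10.9 = 923,400 + 4,828,700 = 5,752,100
volume = 190,000 + 443,000 = 633,000 m³
S = 5,752,100 / 633,000 = 9.087 PSU

9.1 PSU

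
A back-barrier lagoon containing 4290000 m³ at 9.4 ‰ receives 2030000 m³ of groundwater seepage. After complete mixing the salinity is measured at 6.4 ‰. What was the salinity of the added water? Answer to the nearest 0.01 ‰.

Salt balance: 4,290,000×9.4 + 2,030,000×S = 6,320,000×6.4
40,326,000 + 2,030,000·S = 40,448,000
S = (40,448,000 − 40,326,000) / 2,030,000 = 0.0601 ‰

0.06 ‰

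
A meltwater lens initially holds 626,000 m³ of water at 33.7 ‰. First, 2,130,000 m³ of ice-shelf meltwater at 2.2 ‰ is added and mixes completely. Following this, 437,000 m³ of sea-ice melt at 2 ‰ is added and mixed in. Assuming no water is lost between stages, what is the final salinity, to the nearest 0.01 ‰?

Salt balance:
Initial salt = 626,000×33.7 = 21,096,200
After stage 1: salt = 21,096,200 + 2,130,000×2.2 = 25,782,200; volume = 2,756,000 m³; S = 9.355 ‰
After stage 2: salt = 25,782,200 + 437,000×2 = 26,656,200; volume = 3,193,000 m³
S = 26,656,200 / 3,193,000 = 8.3483 ‰

8.35 ‰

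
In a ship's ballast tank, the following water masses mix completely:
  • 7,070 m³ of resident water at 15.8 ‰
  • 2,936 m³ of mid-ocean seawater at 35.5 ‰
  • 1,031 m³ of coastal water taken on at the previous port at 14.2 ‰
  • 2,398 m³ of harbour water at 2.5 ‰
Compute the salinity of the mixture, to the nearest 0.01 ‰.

17.61 ‰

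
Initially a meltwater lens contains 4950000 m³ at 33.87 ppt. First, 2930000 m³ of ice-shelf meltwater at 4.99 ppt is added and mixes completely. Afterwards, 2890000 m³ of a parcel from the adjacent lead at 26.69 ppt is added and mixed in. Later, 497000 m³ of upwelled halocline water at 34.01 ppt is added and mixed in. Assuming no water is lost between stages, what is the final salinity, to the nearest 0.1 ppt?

24.5 ppt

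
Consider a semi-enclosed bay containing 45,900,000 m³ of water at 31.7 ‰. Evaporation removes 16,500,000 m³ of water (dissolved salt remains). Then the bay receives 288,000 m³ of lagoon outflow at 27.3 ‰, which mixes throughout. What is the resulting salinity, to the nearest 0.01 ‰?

49.28 ‰

After evaporation: salt = 45,900,000×31.7 = 1,455,030,000; volume = 45,900,000 − 16,500,000 = 29,400,000 m³
After mixing: salt = 1,455,030,000 + 288,000×27.3 = 1,462,892,400; volume = 29,400,000 + 288,000 = 29,688,000 m³
S = 1,462,892,400 / 29,688,000 = 49.2755 ‰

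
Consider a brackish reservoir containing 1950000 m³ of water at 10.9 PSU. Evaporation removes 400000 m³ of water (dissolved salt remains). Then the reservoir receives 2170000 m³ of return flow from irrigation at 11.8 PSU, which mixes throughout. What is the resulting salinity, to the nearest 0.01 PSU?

12.60 PSU

After evaporation: salt = 1,950,000×10.9 = 21,255,000; volume = 1,950,000 − 400,000 = 1,550,000 m³
After mixing: salt = 21,255,000 + 2,170,000×11.8 = 46,861,000; volume = 1,550,000 + 2,170,000 = 3,720,000 m³
S = 46,861,000 / 3,720,000 = 12.597 PSU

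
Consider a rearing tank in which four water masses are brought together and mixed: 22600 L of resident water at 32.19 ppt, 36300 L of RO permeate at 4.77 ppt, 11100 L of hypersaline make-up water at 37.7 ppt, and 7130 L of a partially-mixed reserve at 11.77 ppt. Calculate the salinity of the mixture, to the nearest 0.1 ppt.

Mass of salt is conserved:
salt = 22,600×32.19 + 36,300×4.77 + 11,100×37.7 + 7,130×11.77 = 727,494 + 173,151 + 418,470 + 83,920.1 = 1,403,035.1
volume = 22,600 + 36,300 + 11,100 + 7,130 = 77,130 L
S = 1,403,035.1 / 77,130 = 18.191 ppt

18.2 ppt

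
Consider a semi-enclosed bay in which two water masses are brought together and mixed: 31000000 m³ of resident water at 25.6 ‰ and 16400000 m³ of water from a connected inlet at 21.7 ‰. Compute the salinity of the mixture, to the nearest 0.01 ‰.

Total salt / total volume:
salt = 31,000,000×25.6 + 16,400,000×21.7 = 793,600,000 + 355,880,000 = 1,149,480,000
volume = 31,000,000 + 16,400,000 = 47,400,000 m³
S = 1,149,480,000 / 47,400,000 = 24.2506 ‰

24.25 ‰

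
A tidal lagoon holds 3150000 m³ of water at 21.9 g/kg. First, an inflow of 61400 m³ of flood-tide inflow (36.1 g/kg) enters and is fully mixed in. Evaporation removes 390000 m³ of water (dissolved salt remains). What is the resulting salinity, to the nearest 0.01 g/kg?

25.24 g/kg

After mixing: salt = 3,150,000×21.9 + 61,400×36.1 = 71,201,540; volume = 3,211,400 m³
After evaporation: salt unchanged = 71,201,540; volume = 3,211,400 − 390,000 = 2,821,400 m³
S = 71,201,540 / 2,821,400 = 25.2362 g/kg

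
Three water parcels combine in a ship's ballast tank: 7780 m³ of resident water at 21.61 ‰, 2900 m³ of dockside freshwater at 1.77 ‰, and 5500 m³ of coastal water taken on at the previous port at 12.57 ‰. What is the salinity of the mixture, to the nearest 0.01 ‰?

14.98 ‰

Total salt / total volume:
salt = 7,780×21.61 + 2,900×1.77 + 5,500×12.57 = 168,125.8 + 5,133 + 69,135 = 242,393.8
volume = 7,780 + 2,900 + 5,500 = 16,180 m³
S = 242,393.8 / 16,180 = 14.9811 ‰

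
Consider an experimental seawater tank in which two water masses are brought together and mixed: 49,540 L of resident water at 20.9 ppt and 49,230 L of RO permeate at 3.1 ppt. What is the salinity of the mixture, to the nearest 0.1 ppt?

Conserving salt mass:
salt = 49,540×20.9 + 49,230×3.1 = 1,035,386 + 152,613 = 1,187,999
volume = 49,540 + 49,230 = 98,770 L
S = 1,187,999 / 98,770 = 12.028 ppt

12.0 ppt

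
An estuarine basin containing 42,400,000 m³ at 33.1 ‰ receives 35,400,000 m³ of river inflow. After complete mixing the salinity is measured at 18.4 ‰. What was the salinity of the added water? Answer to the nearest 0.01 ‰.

Salt balance: 42,400,000×33.1 + 35,400,000×S = 77,800,000×18.4
1,403,440,000 + 35,400,000·S = 1,431,520,000
S = (1,431,520,000 − 1,403,440,000) / 35,400,000 = 0.7932 ‰

0.79 ‰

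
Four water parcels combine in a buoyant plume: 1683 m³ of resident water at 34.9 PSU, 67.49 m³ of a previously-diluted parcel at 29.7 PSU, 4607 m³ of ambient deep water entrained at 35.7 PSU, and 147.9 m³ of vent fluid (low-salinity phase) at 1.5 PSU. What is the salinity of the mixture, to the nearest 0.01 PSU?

Conserving salt mass:
salt = 1,683×34.9 + 67.49×29.7 + 4,607×35.7 + 147.9×1.5 = 58,736.7 + 2,004.453 + 164,469.9 + 221.85 = 225,432.903
volume = 1,683 + 67.49 + 4,607 + 147.9 = 6,505.39 m³
S = 225,432.903 / 6,505.39 = 34.6532 PSU

34.65 PSU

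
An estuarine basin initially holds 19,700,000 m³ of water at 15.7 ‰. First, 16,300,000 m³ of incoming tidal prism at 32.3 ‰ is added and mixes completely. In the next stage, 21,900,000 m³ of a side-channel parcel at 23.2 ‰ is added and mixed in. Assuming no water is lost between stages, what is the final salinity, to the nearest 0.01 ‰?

Salt balance:
Initial salt = 19,700,000×15.7 = 309,290,000
After stage 1: salt = 309,290,000 + 16,300,000×32.3 = 835,780,000; volume = 36,000,000 m³; S = 23.216 ‰
After stage 2: salt = 835,780,000 + 21,900,000×23.2 = 1,343,860,000; volume = 57,900,000 m³
S = 1,343,860,000 / 57,900,000 = 23.21 ‰

23.21 ‰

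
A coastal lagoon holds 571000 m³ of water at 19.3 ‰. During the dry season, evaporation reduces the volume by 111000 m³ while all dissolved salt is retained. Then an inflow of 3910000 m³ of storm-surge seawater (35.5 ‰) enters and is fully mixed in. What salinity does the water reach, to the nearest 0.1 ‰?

34.3 ‰

After evaporation: salt = 571,000×19.3 = 11,020,300; volume = 571,000 − 111,000 = 460,000 m³
After mixing: salt = 11,020,300 + 3,910,000×35.5 = 149,825,300; volume = 460,000 + 3,910,000 = 4,370,000 m³
S = 149,825,300 / 4,370,000 = 34.285 ‰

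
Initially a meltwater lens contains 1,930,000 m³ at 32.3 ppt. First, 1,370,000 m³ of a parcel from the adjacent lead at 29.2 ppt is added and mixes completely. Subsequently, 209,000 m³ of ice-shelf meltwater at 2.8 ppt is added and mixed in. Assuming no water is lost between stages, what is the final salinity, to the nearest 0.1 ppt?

29.3 ppt

Total salt / total volume:
Initial salt = 1,930,000×32.3 = 62,339,000
After stage 1: salt = 62,339,000 + 1,370,000×29.2 = 102,343,000; volume = 3,300,000 m³; S = 31.013 ppt
After stage 2: salt = 102,343,000 + 209,000×2.8 = 102,928,200; volume = 3,509,000 m³
S = 102,928,200 / 3,509,000 = 29.3326 ppt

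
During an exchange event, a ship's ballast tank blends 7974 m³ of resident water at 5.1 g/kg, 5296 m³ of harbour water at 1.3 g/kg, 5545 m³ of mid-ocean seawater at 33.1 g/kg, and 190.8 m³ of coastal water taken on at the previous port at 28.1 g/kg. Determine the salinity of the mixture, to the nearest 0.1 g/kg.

12.4 g/kg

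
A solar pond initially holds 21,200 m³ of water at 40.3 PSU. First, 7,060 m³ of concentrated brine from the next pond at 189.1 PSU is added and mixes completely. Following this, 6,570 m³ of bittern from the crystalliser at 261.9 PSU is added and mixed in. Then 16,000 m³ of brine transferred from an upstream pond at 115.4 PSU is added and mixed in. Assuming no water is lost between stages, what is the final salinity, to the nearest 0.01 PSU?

113.25 PSU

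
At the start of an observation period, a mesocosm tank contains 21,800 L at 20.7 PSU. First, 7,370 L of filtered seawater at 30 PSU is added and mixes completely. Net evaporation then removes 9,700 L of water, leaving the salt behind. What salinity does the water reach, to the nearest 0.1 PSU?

After mixing: salt = 21,800×20.7 + 7,370×30 = 672,360; volume = 29,170 L
After evaporation: salt unchanged = 672,360; volume = 29,170 − 9,700 = 19,470 L
S = 672,360 / 19,470 = 34.5331 PSU

34.5 PSU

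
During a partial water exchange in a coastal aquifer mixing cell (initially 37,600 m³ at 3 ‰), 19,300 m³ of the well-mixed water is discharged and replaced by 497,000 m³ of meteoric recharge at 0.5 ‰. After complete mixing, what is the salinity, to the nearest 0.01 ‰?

0.59 ‰

Remaining after removal: 18,300 m³ at 3 ‰ (salt = 54,900)
After addition: salt = 54,900 + 497,000×0.5 = 303,400; volume = 515,300 m³
S = 303,400 / 515,300 = 0.5888 ‰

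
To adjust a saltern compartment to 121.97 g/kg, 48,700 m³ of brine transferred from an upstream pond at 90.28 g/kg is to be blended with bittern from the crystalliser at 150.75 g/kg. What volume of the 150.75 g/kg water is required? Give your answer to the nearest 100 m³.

53600 m³

Salt balance: 48,700×90.28 + V×150.75 = (48,700+V)×121.97
4,396,636 + 150.75V = 5,939,939 + 121.97V
1,543,303 = 28.78V
V = 53,624.15 m³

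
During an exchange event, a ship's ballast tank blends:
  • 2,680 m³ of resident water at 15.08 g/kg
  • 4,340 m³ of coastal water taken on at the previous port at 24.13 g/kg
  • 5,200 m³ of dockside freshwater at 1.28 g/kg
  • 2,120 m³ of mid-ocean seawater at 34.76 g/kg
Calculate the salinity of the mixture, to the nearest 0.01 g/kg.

Total salt / total volume:
salt = 2,680×15.08 + 4,340×24.13 + 5,200×1.28 + 2,120×34.76 = 40,414.4 + 104,724.2 + 6,656 + 73,691.2 = 225,485.8
volume = 2,680 + 4,340 + 5,200 + 2,120 = 14,340 m³
S = 225,485.8 / 14,340 = 15.7243 g/kg

15.72 g/kg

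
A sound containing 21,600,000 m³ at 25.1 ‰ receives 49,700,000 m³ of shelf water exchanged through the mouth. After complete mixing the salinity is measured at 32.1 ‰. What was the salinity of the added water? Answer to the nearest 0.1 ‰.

Salt balance: 21,600,000×25.1 + 49,700,000×S = 71,300,000×32.1
542,160,000 + 49,700,000·S = 2,288,730,000
S = (2,288,730,000 − 542,160,000) / 49,700,000 = 35.1423 ‰

35.1 ‰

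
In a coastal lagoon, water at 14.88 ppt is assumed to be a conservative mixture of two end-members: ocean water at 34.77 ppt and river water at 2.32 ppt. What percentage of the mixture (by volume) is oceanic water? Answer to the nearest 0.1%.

Let g be the oceanic fraction. Salt balance per unit volume:
g×34.77 + (1−g)×2.32 = 14.88
g = (14.88 − 2.32) / (34.77 − 2.32) = 12.56/32.45 = 0.3871

38.7%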